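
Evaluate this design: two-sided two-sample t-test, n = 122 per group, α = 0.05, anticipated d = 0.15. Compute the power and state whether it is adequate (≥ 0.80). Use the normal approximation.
Power ≈ 0.22; the study is underpowered (power < 0.80)

Power calculation (two-sample t-test, normal approximation):
z_β = d · √(n/2) - z_{α/2}
z_β = 0.15 · √(122/2) - 1.960
z_β = 0.15 · 7.810 - 1.960
z_β = -0.788

Power = Φ(z_β) = Φ(-0.788) ≈ 0.215

Effect size d = 0.15 is very small by Cohen's convention (0.2/0.5/0.8).

Threshold: power ≥ 0.80 is conventionally adequate.
Power ≈ 0.22 → the study is underpowered (power < 0.80).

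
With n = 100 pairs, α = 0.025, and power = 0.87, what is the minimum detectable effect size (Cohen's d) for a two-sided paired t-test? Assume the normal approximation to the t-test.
d ≈ 0.34

Minimum detectable effect (paired t-test, normal approximation):
d = (z_{α/2} + z_β) / √n
d = (2.241 + 1.126) / √100
d = 3.368 / 10.000
d ≈ 0.34

By Cohen's convention (0.2 small / 0.5 medium / 0.8 large): small effect.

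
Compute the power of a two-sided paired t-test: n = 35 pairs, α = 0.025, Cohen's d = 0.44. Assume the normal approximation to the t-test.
Power ≈ 0.64

Power calculation (paired t-test, normal approximation):
z_β = d · √n - z_{α/2}
z_β = 0.44 · √35 - 2.241
z_β = 0.44 · 5.916 - 2.241
z_β = 0.362

Power = Φ(z_β) = Φ(0.362) ≈ 0.641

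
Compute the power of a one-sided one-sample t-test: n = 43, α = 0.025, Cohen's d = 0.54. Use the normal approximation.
Power ≈ 0.94

Power calculation (one-sample t-test, normal approximation):
z_β = d · √n - z_α
z_β = 0.54 · √43 - 1.960
z_β = 0.54 · 6.557 - 1.960
z_β = 1.581

Power = Φ(z_β) = Φ(1.581) ≈ 0.943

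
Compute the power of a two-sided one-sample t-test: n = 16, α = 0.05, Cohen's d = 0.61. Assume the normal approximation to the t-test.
Power ≈ 0.68

Power calculation (one-sample t-test, normal approximation):
z_β = d · √n - z_{α/2}
z_β = 0.61 · √16 - 1.960
z_β = 0.61 · 4.000 - 1.960
z_β = 0.480

Power = Φ(z_β) = Φ(0.480) ≈ 0.684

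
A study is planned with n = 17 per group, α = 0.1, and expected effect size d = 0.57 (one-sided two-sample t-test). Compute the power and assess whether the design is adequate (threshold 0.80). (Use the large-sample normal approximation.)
Power ≈ 0.65; the study is underpowered (power < 0.80)

Power calculation (two-sample t-test, normal approximation):
z_β = d · √(n/2) - z_α
z_β = 0.57 · √(17/2) - 1.282
z_β = 0.57 · 2.915 - 1.282
z_β = 0.380

Power = Φ(z_β) = Φ(0.380) ≈ 0.648

Effect size d = 0.57 is medium by Cohen's convention (0.2/0.5/0.8).

Threshold: power ≥ 0.80 is conventionally adequate.
Power ≈ 0.65 → the study is underpowered (power < 0.80).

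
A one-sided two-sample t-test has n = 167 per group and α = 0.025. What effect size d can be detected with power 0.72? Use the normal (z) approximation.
d ≈ 0.28

Minimum detectable effect (two-sample t-test, normal approximation):
d = (z_α + z_β) / √(n/2)
d = (1.960 + 0.583) / √(167/2)
d = 2.543 / 9.138
d ≈ 0.28

By Cohen's convention (0.2 small / 0.5 medium / 0.8 large): small effect.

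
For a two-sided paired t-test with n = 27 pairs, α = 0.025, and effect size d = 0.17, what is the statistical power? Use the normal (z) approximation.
Power ≈ 0.09

Power calculation (paired t-test, normal approximation):
z_β = d · √n - z_{α/2}
z_β = 0.17 · √27 - 2.241
z_β = 0.17 · 5.196 - 2.241
z_β = -1.358

Power = Φ(z_β) = Φ(-1.358) ≈ 0.087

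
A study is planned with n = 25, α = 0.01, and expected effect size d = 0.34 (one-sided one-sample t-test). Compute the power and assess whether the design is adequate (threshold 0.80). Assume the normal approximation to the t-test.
Power ≈ 0.27; the study is underpowered (power < 0.80)

Power calculation (one-sample t-test, normal approximation):
z_β = d · √n - z_α
z_β = 0.34 · √25 - 2.326
z_β = 0.34 · 5.000 - 2.326
z_β = -0.626

Power = Φ(z_β) = Φ(-0.626) ≈ 0.266

Effect size d = 0.34 is small by Cohen's convention (0.2/0.5/0.8).

Threshold: power ≥ 0.80 is conventionally adequate.
Power ≈ 0.27 → the study is underpowered (power < 0.80).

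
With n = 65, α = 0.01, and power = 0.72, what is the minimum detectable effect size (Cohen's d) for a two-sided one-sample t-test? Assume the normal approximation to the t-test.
d ≈ 0.39

Minimum detectable effect (one-sample t-test, normal approximation):
d = (z_{α/2} + z_β) / √n
d = (2.576 + 0.583) / √65
d = 3.159 / 8.062
d ≈ 0.39

By Cohen's convention (0.2 small / 0.5 medium / 0.8 large): small effect.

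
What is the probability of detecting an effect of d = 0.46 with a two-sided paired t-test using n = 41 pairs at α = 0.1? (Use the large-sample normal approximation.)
Power ≈ 0.90

Power calculation (paired t-test, normal approximation):
z_β = d · √n - z_{α/2}
z_β = 0.46 · √41 - 1.645
z_β = 0.46 · 6.403 - 1.645
z_β = 1.301

Power = Φ(z_β) = Φ(1.301) ≈ 0.903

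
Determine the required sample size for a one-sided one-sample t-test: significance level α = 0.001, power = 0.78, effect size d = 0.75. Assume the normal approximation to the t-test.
n = 27

Sample size formula (one-sample t-test, normal approximation):
n = ((z_α + z_β) / d)²

z_α = 3.090 (for α = 0.001, one-sided)
z_β = 0.772 (for power = 0.78)
d = 0.75

n = ((3.090 + 0.772) / 0.75)²
n = (5.149)²
n ≈ 26.51
Round up to the next whole number: n = 27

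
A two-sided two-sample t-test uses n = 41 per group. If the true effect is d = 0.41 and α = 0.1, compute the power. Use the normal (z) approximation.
Power ≈ 0.58

Power calculation (two-sample t-test, normal approximation):
z_β = d · √(n/2) - z_{α/2}
z_β = 0.41 · √(41/2) - 1.645
z_β = 0.41 · 4.528 - 1.645
z_β = 0.212

Power = Φ(z_β) = Φ(0.212) ≈ 0.584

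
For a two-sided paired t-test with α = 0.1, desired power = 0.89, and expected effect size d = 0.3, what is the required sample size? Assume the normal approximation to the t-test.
n = 92 pairs

Sample size formula (paired t-test, normal approximation):
n = ((z_{α/2} + z_β) / d)²

z_{α/2} = 1.645 (for α = 0.1, two-sided)
z_β = 1.227 (for power = 0.89)
d = 0.3

n = ((1.645 + 1.227) / 0.3)²
n = (9.573)²
n ≈ 91.64
Round up to the next whole number: n = 92 pairs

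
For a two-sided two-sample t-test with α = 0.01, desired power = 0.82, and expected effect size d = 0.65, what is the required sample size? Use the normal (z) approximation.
n = 58 per group

Sample size formula (two-sample t-test, normal approximation):
n = 2 · ((z_{α/2} + z_β) / d)²

z_{α/2} = 2.576 (for α = 0.01, two-sided)
z_β = 0.915 (for power = 0.82)
d = 0.65

n = 2 · ((2.576 + 0.915) / 0.65)²
n = 2 · (5.371)²
n ≈ 57.70
Round up to the next whole number: n = 58 per group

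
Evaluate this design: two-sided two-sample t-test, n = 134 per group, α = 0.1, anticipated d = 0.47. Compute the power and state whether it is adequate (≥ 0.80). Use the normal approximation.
Power ≈ 0.99; the study is adequately powered (power ≥ 0.80)

Power calculation (two-sample t-test, normal approximation):
z_β = d · √(n/2) - z_{α/2}
z_β = 0.47 · √(134/2) - 1.645
z_β = 0.47 · 8.185 - 1.645
z_β = 2.202

Power = Φ(z_β) = Φ(2.202) ≈ 0.986

Effect size d = 0.47 is small by Cohen's convention (0.2/0.5/0.8).

Threshold: power ≥ 0.80 is conventionally adequate.
Power ≈ 0.99 → the study is adequately powered (power ≥ 0.80).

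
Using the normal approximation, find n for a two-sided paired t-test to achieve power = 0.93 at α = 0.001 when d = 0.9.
n = 29 pairs

Sample size formula (paired t-test, normal approximation):
n = ((z_{α/2} + z_β) / d)²

z_{α/2} = 3.291 (for α = 0.001, two-sided)
z_β = 1.476 (for power = 0.93)
d = 0.9

n = ((3.291 + 1.476) / 0.9)²
n = (5.297)²
n ≈ 28.06
Round up to the next whole number: n = 29 pairs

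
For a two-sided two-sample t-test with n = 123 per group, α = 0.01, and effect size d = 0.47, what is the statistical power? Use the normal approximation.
Power ≈ 0.87

Power calculation (two-sample t-test, normal approximation):
z_β = d · √(n/2) - z_{α/2}
z_β = 0.47 · √(123/2) - 2.576
z_β = 0.47 · 7.842 - 2.576
z_β = 1.110

Power = Φ(z_β) = Φ(1.110) ≈ 0.867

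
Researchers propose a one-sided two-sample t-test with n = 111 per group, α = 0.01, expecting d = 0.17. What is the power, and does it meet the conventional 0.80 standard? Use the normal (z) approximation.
Power ≈ 0.14; the study is underpowered (power < 0.80)

Power calculation (two-sample t-test, normal approximation):
z_β = d · √(n/2) - z_α
z_β = 0.17 · √(111/2) - 2.326
z_β = 0.17 · 7.450 - 2.326
z_β = -1.060

Power = Φ(z_β) = Φ(-1.060) ≈ 0.145

Effect size d = 0.17 is very small by Cohen's convention (0.2/0.5/0.8).

Threshold: power ≥ 0.80 is conventionally adequate.
Power ≈ 0.14 → the study is underpowered (power < 0.80).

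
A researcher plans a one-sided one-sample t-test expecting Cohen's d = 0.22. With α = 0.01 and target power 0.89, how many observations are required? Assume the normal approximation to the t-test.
n = 261

Sample size formula (one-sample t-test, normal approximation):
n = ((z_α + z_β) / d)²

z_α = 2.326 (for α = 0.01, one-sided)
z_β = 1.227 (for power = 0.89)
d = 0.22

n = ((2.326 + 1.227) / 0.22)²
n = (16.150)²
n ≈ 260.82
Round up to the next whole number: n = 261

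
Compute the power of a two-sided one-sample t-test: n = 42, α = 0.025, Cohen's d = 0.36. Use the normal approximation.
Power ≈ 0.54

Power calculation (one-sample t-test, normal approximation):
z_β = d · √n - z_{α/2}
z_β = 0.36 · √42 - 2.241
z_β = 0.36 · 6.481 - 2.241
z_β = 0.092

Power = Φ(z_β) = Φ(0.092) ≈ 0.537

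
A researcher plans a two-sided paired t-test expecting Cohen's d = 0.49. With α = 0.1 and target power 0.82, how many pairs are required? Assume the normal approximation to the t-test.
n = 28 pairs

Sample size formula (paired t-test, normal approximation):
n = ((z_{α/2} + z_β) / d)²

z_{α/2} = 1.645 (for α = 0.1, two-sided)
z_β = 0.915 (for power = 0.82)
d = 0.49

n = ((1.645 + 0.915) / 0.49)²
n = (5.224)²
n ≈ 27.29
Round up to the next whole number: n = 28 pairs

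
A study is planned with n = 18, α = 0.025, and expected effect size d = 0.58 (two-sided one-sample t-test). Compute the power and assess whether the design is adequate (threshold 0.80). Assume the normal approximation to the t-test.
Power ≈ 0.59; the study is underpowered (power < 0.80)

Power calculation (one-sample t-test, normal approximation):
z_β = d · √n - z_{α/2}
z_β = 0.58 · √18 - 2.241
z_β = 0.58 · 4.243 - 2.241
z_β = 0.219

Power = Φ(z_β) = Φ(0.219) ≈ 0.587

Effect size d = 0.58 is medium by Cohen's convention (0.2/0.5/0.8).

Threshold: power ≥ 0.80 is conventionally adequate.
Power ≈ 0.59 → the study is underpowered (power < 0.80).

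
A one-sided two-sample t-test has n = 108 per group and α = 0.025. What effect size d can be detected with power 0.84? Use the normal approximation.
d ≈ 0.40

Minimum detectable effect (two-sample t-test, normal approximation):
d = (z_α + z_β) / √(n/2)
d = (1.960 + 0.994) / √(108/2)
d = 2.954 / 7.348
d ≈ 0.40

By Cohen's convention (0.2 small / 0.5 medium / 0.8 large): small effect.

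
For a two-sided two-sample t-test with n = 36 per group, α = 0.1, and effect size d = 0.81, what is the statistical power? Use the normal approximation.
Power ≈ 0.96

Power calculation (two-sample t-test, normal approximation):
z_β = d · √(n/2) - z_{α/2}
z_β = 0.81 · √(36/2) - 1.645
z_β = 0.81 · 4.243 - 1.645
z_β = 1.792

Power = Φ(z_β) = Φ(1.792) ≈ 0.963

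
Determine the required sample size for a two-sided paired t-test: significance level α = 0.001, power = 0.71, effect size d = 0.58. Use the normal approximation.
n = 44 pairs

Sample size formula (paired t-test, normal approximation):
n = ((z_{α/2} + z_β) / d)²

z_{α/2} = 3.291 (for α = 0.001, two-sided)
z_β = 0.553 (for power = 0.71)
d = 0.58

n = ((3.291 + 0.553) / 0.58)²
n = (6.628)²
n ≈ 43.93
Round up to the next whole number: n = 44 pairs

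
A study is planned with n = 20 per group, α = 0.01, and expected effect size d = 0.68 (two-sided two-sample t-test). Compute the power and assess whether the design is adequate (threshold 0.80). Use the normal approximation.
Power ≈ 0.34; the study is underpowered (power < 0.80)

Power calculation (two-sample t-test, normal approximation):
z_β = d · √(n/2) - z_{α/2}
z_β = 0.68 · √(20/2) - 2.576
z_β = 0.68 · 3.162 - 2.576
z_β = -0.425

Power = Φ(z_β) = Φ(-0.425) ≈ 0.335

Effect size d = 0.68 is medium by Cohen's convention (0.2/0.5/0.8).

Threshold: power ≥ 0.80 is conventionally adequate.
Power ≈ 0.34 → the study is underpowered (power < 0.80).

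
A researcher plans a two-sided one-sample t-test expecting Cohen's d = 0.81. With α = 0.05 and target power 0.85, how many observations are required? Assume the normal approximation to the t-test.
n = 14

Sample size formula (one-sample t-test, normal approximation):
n = ((z_{α/2} + z_β) / d)²

z_{α/2} = 1.960 (for α = 0.05, two-sided)
z_β = 1.036 (for power = 0.85)
d = 0.81

n = ((1.960 + 1.036) / 0.81)²
n = (3.699)²
n ≈ 13.68
Round up to the next whole number: n = 14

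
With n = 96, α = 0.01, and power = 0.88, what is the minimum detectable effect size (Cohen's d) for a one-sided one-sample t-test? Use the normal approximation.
d ≈ 0.36

Minimum detectable effect (one-sample t-test, normal approximation):
d = (z_α + z_β) / √n
d = (2.326 + 1.175) / √96
d = 3.501 / 9.798
d ≈ 0.36

By Cohen's convention (0.2 small / 0.5 medium / 0.8 large): small effect.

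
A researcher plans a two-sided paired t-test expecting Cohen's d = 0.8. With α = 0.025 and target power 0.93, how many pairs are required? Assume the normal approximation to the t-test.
n = 22 pairs

Sample size formula (paired t-test, normal approximation):
n = ((z_{α/2} + z_β) / d)²

z_{α/2} = 2.241 (for α = 0.025, two-sided)
z_β = 1.476 (for power = 0.93)
d = 0.8

n = ((2.241 + 1.476) / 0.8)²
n = (4.646)²
n ≈ 21.59
Round up to the next whole number: n = 22 pairs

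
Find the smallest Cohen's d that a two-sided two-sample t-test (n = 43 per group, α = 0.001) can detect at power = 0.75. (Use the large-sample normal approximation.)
d ≈ 0.86

Minimum detectable effect (two-sample t-test, normal approximation):
d = (z_{α/2} + z_β) / √(n/2)
d = (3.291 + 0.674) / √(43/2)
d = 3.965 / 4.637
d ≈ 0.86

By Cohen's convention (0.2 small / 0.5 medium / 0.8 large): large effect.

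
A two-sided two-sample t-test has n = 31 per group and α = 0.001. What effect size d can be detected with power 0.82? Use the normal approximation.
d ≈ 1.07

Minimum detectable effect (two-sample t-test, normal approximation):
d = (z_{α/2} + z_β) / √(n/2)
d = (3.291 + 0.915) / √(31/2)
d = 4.206 / 3.937
d ≈ 1.07

By Cohen's convention (0.2 small / 0.5 medium / 0.8 large): large effect.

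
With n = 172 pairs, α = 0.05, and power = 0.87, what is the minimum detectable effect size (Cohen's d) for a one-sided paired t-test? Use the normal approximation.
d ≈ 0.21

Minimum detectable effect (paired t-test, normal approximation):
d = (z_α + z_β) / √n
d = (1.645 + 1.126) / √172
d = 2.771 / 13.115
d ≈ 0.21

By Cohen's convention (0.2 small / 0.5 medium / 0.8 large): small effect.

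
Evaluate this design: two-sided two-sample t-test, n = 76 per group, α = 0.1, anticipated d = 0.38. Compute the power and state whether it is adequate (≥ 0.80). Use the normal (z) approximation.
Power ≈ 0.76; the study is underpowered (power < 0.80)

Power calculation (two-sample t-test, normal approximation):
z_β = d · √(n/2) - z_{α/2}
z_β = 0.38 · √(76/2) - 1.645
z_β = 0.38 · 6.164 - 1.645
z_β = 0.698

Power = Φ(z_β) = Φ(0.698) ≈ 0.757

Effect size d = 0.38 is small by Cohen's convention (0.2/0.5/0.8).

Threshold: power ≥ 0.80 is conventionally adequate.
Power ≈ 0.76 → the study is underpowered (power < 0.80).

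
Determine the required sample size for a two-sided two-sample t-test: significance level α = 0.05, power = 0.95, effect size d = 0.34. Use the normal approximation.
n = 225 per group

Sample size formula (two-sample t-test, normal approximation):
n = 2 · ((z_{α/2} + z_β) / d)²

z_{α/2} = 1.960 (for α = 0.05, two-sided)
z_β = 1.645 (for power = 0.95)
d = 0.34

n = 2 · ((1.960 + 1.645) / 0.34)²
n = 2 · (10.603)²
n ≈ 224.85
Round up to the next whole number: n = 225 per group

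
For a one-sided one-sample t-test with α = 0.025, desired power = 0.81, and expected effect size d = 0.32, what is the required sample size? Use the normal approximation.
n = 79

Sample size formula (one-sample t-test, normal approximation):
n = ((z_α + z_β) / d)²

z_α = 1.960 (for α = 0.025, one-sided)
z_β = 0.878 (for power = 0.81)
d = 0.32

n = ((1.960 + 0.878) / 0.32)²
n = (8.869)²
n ≈ 78.66
Round up to the next whole number: n = 79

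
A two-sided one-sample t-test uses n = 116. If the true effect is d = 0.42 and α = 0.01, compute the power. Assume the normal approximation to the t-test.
Power ≈ 0.97

Power calculation (one-sample t-test, normal approximation):
z_β = d · √n - z_{α/2}
z_β = 0.42 · √116 - 2.576
z_β = 0.42 · 10.770 - 2.576
z_β = 1.948

Power = Φ(z_β) = Φ(1.948) ≈ 0.974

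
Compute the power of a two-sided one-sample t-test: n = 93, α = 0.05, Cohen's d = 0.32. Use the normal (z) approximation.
Power ≈ 0.87

Power calculation (one-sample t-test, normal approximation):
z_β = d · √n - z_{α/2}
z_β = 0.32 · √93 - 1.960
z_β = 0.32 · 9.644 - 1.960
z_β = 1.126

Power = Φ(z_β) = Φ(1.126) ≈ 0.870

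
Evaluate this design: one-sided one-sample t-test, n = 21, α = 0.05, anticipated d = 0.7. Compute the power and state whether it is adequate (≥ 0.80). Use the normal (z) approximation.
Power ≈ 0.94; the study is adequately powered (power ≥ 0.80)

Power calculation (one-sample t-test, normal approximation):
z_β = d · √n - z_α
z_β = 0.7 · √21 - 1.645
z_β = 0.7 · 4.583 - 1.645
z_β = 1.563

Power = Φ(z_β) = Φ(1.563) ≈ 0.941

Effect size d = 0.7 is medium by Cohen's convention (0.2/0.5/0.8).

Threshold: power ≥ 0.80 is conventionally adequate.
Power ≈ 0.94 → the study is adequately powered (power ≥ 0.80).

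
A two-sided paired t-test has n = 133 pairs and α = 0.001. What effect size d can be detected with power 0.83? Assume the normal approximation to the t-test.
d ≈ 0.37

Minimum detectable effect (paired t-test, normal approximation):
d = (z_{α/2} + z_β) / √n
d = (3.291 + 0.954) / √133
d = 4.245 / 11.533
d ≈ 0.37

By Cohen's convention (0.2 small / 0.5 medium / 0.8 large): small effect.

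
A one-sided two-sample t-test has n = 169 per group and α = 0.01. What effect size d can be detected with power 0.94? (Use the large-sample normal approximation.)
d ≈ 0.42

Minimum detectable effect (two-sample t-test, normal approximation):
d = (z_α + z_β) / √(n/2)
d = (2.326 + 1.555) / √(169/2)
d = 3.881 / 9.192
d ≈ 0.42

By Cohen's convention (0.2 small / 0.5 medium / 0.8 large): small effect.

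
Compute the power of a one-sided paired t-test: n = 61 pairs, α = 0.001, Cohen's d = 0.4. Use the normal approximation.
Power ≈ 0.51

Power calculation (paired t-test, normal approximation):
z_β = d · √n - z_α
z_β = 0.4 · √61 - 3.090
z_β = 0.4 · 7.810 - 3.090
z_β = 0.034

Power = Φ(z_β) = Φ(0.034) ≈ 0.514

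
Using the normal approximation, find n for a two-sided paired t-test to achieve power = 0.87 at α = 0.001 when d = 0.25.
n = 313 pairs

Sample size formula (paired t-test, normal approximation):
n = ((z_{α/2} + z_β) / d)²

z_{α/2} = 3.291 (for α = 0.001, two-sided)
z_β = 1.126 (for power = 0.87)
d = 0.25

n = ((3.291 + 1.126) / 0.25)²
n = (17.668)²
n ≈ 312.16
Round up to the next whole number: n = 313 pairs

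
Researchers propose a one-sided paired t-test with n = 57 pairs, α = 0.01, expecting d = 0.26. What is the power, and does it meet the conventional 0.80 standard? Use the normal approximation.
Power ≈ 0.36; the study is underpowered (power < 0.80)

Power calculation (paired t-test, normal approximation):
z_β = d · √n - z_α
z_β = 0.26 · √57 - 2.326
z_β = 0.26 · 7.550 - 2.326
z_β = -0.363

Power = Φ(z_β) = Φ(-0.363) ≈ 0.358

Effect size d = 0.26 is small by Cohen's convention (0.2/0.5/0.8).

Threshold: power ≥ 0.80 is conventionally adequate.
Power ≈ 0.36 → the study is underpowered (power < 0.80).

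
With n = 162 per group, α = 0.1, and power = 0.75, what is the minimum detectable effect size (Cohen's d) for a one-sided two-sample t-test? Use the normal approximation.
d ≈ 0.22

Minimum detectable effect (two-sample t-test, normal approximation):
d = (z_α + z_β) / √(n/2)
d = (1.282 + 0.674) / √(162/2)
d = 1.956 / 9.000
d ≈ 0.22

By Cohen's convention (0.2 small / 0.5 medium / 0.8 large): small effect.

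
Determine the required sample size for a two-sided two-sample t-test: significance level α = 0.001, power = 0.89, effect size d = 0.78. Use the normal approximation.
n = 68 per group

Sample size formula (two-sample t-test, normal approximation):
n = 2 · ((z_{α/2} + z_β) / d)²

z_{α/2} = 3.291 (for α = 0.001, two-sided)
z_β = 1.227 (for power = 0.89)
d = 0.78

n = 2 · ((3.291 + 1.227) / 0.78)²
n = 2 · (5.792)²
n ≈ 67.09
Round up to the next whole number: n = 68 per group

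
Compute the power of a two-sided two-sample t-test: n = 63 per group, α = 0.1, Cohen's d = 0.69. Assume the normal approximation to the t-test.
Power ≈ 0.99

Power calculation (two-sample t-test, normal approximation):
z_β = d · √(n/2) - z_{α/2}
z_β = 0.69 · √(63/2) - 1.645
z_β = 0.69 · 5.612 - 1.645
z_β = 2.228

Power = Φ(z_β) = Φ(2.228) ≈ 0.987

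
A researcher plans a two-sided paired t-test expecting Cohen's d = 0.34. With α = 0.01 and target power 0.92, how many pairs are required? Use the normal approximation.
n = 138 pairs

Sample size formula (paired t-test, normal approximation):
n = ((z_{α/2} + z_β) / d)²

z_{α/2} = 2.576 (for α = 0.01, two-sided)
z_β = 1.405 (for power = 0.92)
d = 0.34

n = ((2.576 + 1.405) / 0.34)²
n = (11.709)²
n ≈ 137.10
Round up to the next whole number: n = 138 pairs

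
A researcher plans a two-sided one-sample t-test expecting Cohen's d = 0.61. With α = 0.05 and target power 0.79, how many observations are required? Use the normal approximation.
n = 21

Sample size formula (one-sample t-test, normal approximation):
n = ((z_{α/2} + z_β) / d)²

z_{α/2} = 1.960 (for α = 0.05, two-sided)
z_β = 0.806 (for power = 0.79)
d = 0.61

n = ((1.960 + 0.806) / 0.61)²
n = (4.534)²
n ≈ 20.56
Round up to the next whole number: n = 21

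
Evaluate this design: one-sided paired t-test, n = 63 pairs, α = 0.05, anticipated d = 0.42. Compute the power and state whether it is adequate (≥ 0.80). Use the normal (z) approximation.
Power ≈ 0.95; the study is adequately powered (power ≥ 0.80)

Power calculation (paired t-test, normal approximation):
z_β = d · √n - z_α
z_β = 0.42 · √63 - 1.645
z_β = 0.42 · 7.937 - 1.645
z_β = 1.689

Power = Φ(z_β) = Φ(1.689) ≈ 0.954

Effect size d = 0.42 is small by Cohen's convention (0.2/0.5/0.8).

Threshold: power ≥ 0.80 is conventionally adequate.
Power ≈ 0.95 → the study is adequately powered (power ≥ 0.80).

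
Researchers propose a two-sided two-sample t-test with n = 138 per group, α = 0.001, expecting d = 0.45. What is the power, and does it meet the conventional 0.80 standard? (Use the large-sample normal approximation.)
Power ≈ 0.67; the study is underpowered (power < 0.80)

Power calculation (two-sample t-test, normal approximation):
z_β = d · √(n/2) - z_{α/2}
z_β = 0.45 · √(138/2) - 3.291
z_β = 0.45 · 8.307 - 3.291
z_β = 0.447

Power = Φ(z_β) = Φ(0.447) ≈ 0.673

Effect size d = 0.45 is small by Cohen's convention (0.2/0.5/0.8).

Threshold: power ≥ 0.80 is conventionally adequate.
Power ≈ 0.67 → the study is underpowered (power < 0.80).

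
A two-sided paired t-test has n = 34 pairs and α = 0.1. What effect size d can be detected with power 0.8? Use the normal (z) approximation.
d ≈ 0.43

Minimum detectable effect (paired t-test, normal approximation):
d = (z_{α/2} + z_β) / √n
d = (1.645 + 0.842) / √34
d = 2.486 / 5.831
d ≈ 0.43

By Cohen's convention (0.2 small / 0.5 medium / 0.8 large): small effect.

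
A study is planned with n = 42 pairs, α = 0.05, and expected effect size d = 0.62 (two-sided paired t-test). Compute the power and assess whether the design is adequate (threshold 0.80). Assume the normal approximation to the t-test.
Power ≈ 0.98; the study is adequately powered (power ≥ 0.80)

Power calculation (paired t-test, normal approximation):
z_β = d · √n - z_{α/2}
z_β = 0.62 · √42 - 1.960
z_β = 0.62 · 6.481 - 1.960
z_β = 2.058

Power = Φ(z_β) = Φ(2.058) ≈ 0.980

Effect size d = 0.62 is medium by Cohen's convention (0.2/0.5/0.8).

Threshold: power ≥ 0.80 is conventionally adequate.
Power ≈ 0.98 → the study is adequately powered (power ≥ 0.80).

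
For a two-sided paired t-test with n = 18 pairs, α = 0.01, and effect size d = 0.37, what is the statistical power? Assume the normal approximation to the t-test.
Power ≈ 0.16

Power calculation (paired t-test, normal approximation):
z_β = d · √n - z_{α/2}
z_β = 0.37 · √18 - 2.576
z_β = 0.37 · 4.243 - 2.576
z_β = -1.006

Power = Φ(z_β) = Φ(-1.006) ≈ 0.157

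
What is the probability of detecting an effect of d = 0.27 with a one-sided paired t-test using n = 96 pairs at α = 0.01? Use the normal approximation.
Power ≈ 0.63

Power calculation (paired t-test, normal approximation):
z_β = d · √n - z_α
z_β = 0.27 · √96 - 2.326
z_β = 0.27 · 9.798 - 2.326
z_β = 0.319

Power = Φ(z_β) = Φ(0.319) ≈ 0.625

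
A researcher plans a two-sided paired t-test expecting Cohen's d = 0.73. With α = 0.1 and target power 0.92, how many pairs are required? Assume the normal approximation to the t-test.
n = 18 pairs

Sample size formula (paired t-test, normal approximation):
n = ((z_{α/2} + z_β) / d)²

z_{α/2} = 1.645 (for α = 0.1, two-sided)
z_β = 1.405 (for power = 0.92)
d = 0.73

n = ((1.645 + 1.405) / 0.73)²
n = (4.178)²
n ≈ 17.46
Round up to the next whole number: n = 18 pairs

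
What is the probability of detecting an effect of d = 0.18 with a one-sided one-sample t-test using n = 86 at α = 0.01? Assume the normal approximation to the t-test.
Power ≈ 0.26

Power calculation (one-sample t-test, normal approximation):
z_β = d · √n - z_α
z_β = 0.18 · √86 - 2.326
z_β = 0.18 · 9.274 - 2.326
z_β = -0.657

Power = Φ(z_β) = Φ(-0.657) ≈ 0.256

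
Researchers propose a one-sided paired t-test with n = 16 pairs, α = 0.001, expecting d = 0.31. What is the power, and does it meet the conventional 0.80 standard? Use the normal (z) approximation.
Power ≈ 0.03; the study is underpowered (power < 0.80)

Power calculation (paired t-test, normal approximation):
z_β = d · √n - z_α
z_β = 0.31 · √16 - 3.090
z_β = 0.31 · 4.000 - 3.090
z_β = -1.850

Power = Φ(z_β) = Φ(-1.850) ≈ 0.032

Effect size d = 0.31 is small by Cohen's convention (0.2/0.5/0.8).

Threshold: power ≥ 0.80 is conventionally adequate.
Power ≈ 0.03 → the study is underpowered (power < 0.80).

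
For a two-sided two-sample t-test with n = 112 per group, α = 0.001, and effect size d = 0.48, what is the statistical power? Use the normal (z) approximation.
Power ≈ 0.62

Power calculation (two-sample t-test, normal approximation):
z_β = d · √(n/2) - z_{α/2}
z_β = 0.48 · √(112/2) - 3.291
z_β = 0.48 · 7.483 - 3.291
z_β = 0.301

Power = Φ(z_β) = Φ(0.301) ≈ 0.618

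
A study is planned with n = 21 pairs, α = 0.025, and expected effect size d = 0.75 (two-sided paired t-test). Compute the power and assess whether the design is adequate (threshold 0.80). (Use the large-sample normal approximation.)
Power ≈ 0.88; the study is adequately powered (power ≥ 0.80)

Power calculation (paired t-test, normal approximation):
z_β = d · √n - z_{α/2}
z_β = 0.75 · √21 - 2.241
z_β = 0.75 · 4.583 - 2.241
z_β = 1.196

Power = Φ(z_β) = Φ(1.196) ≈ 0.884

Effect size d = 0.75 is medium by Cohen's convention (0.2/0.5/0.8).

Threshold: power ≥ 0.80 is conventionally adequate.
Power ≈ 0.88 → the study is adequately powered (power ≥ 0.80).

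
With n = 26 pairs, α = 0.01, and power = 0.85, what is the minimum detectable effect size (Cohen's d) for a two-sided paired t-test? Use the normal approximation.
d ≈ 0.71

Minimum detectable effect (paired t-test, normal approximation):
d = (z_{α/2} + z_β) / √n
d = (2.576 + 1.036) / √26
d = 3.612 / 5.099
d ≈ 0.71

By Cohen's convention (0.2 small / 0.5 medium / 0.8 large): medium effect.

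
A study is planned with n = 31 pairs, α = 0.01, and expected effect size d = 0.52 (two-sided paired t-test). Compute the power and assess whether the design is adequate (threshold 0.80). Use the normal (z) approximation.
Power ≈ 0.63; the study is underpowered (power < 0.80)

Power calculation (paired t-test, normal approximation):
z_β = d · √n - z_{α/2}
z_β = 0.52 · √31 - 2.576
z_β = 0.52 · 5.568 - 2.576
z_β = 0.319

Power = Φ(z_β) = Φ(0.319) ≈ 0.625

Effect size d = 0.52 is medium by Cohen's convention (0.2/0.5/0.8).

Threshold: power ≥ 0.80 is conventionally adequate.
Power ≈ 0.63 → the study is underpowered (power < 0.80).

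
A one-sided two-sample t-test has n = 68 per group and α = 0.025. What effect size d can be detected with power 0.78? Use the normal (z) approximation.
d ≈ 0.47

Minimum detectable effect (two-sample t-test, normal approximation):
d = (z_α + z_β) / √(n/2)
d = (1.960 + 0.772) / √(68/2)
d = 2.732 / 5.831
d ≈ 0.47

By Cohen's convention (0.2 small / 0.5 medium / 0.8 large): small effect.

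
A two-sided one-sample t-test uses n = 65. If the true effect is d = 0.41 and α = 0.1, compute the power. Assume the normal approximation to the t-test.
Power ≈ 0.95

Power calculation (one-sample t-test, normal approximation):
z_β = d · √n - z_{α/2}
z_β = 0.41 · √65 - 1.645
z_β = 0.41 · 8.062 - 1.645
z_β = 1.661

Power = Φ(z_β) = Φ(1.661) ≈ 0.952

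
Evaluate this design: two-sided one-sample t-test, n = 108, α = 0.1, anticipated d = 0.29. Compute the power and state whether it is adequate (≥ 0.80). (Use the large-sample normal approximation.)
Power ≈ 0.91; the study is adequately powered (power ≥ 0.80)

Power calculation (one-sample t-test, normal approximation):
z_β = d · √n - z_{α/2}
z_β = 0.29 · √108 - 1.645
z_β = 0.29 · 10.392 - 1.645
z_β = 1.369

Power = Φ(z_β) = Φ(1.369) ≈ 0.914

Effect size d = 0.29 is small by Cohen's convention (0.2/0.5/0.8).

Threshold: power ≥ 0.80 is conventionally adequate.
Power ≈ 0.91 → the study is adequately powered (power ≥ 0.80).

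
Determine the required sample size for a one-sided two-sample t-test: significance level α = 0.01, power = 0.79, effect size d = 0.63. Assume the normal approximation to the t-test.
n = 50 per group

Sample size formula (two-sample t-test, normal approximation):
n = 2 · ((z_α + z_β) / d)²

z_α = 2.326 (for α = 0.01, one-sided)
z_β = 0.806 (for power = 0.79)
d = 0.63

n = 2 · ((2.326 + 0.806) / 0.63)²
n = 2 · (4.971)²
n ≈ 49.42
Round up to the next whole number: n = 50 per group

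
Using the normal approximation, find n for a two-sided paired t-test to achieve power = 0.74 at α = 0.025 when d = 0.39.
n = 55 pairs

Sample size formula (paired t-test, normal approximation):
n = ((z_{α/2} + z_β) / d)²

z_{α/2} = 2.241 (for α = 0.025, two-sided)
z_β = 0.643 (for power = 0.74)
d = 0.39

n = ((2.241 + 0.643) / 0.39)²
n = (7.395)²
n ≈ 54.69
Round up to the next whole number: n = 55 pairs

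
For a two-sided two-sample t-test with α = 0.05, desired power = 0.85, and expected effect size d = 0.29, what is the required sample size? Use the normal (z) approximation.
n = 214 per group

Sample size formula (two-sample t-test, normal approximation):
n = 2 · ((z_{α/2} + z_β) / d)²

z_{α/2} = 1.960 (for α = 0.05, two-sided)
z_β = 1.036 (for power = 0.85)
d = 0.29

n = 2 · ((1.960 + 1.036) / 0.29)²
n = 2 · (10.331)²
n ≈ 213.46
Round up to the next whole number: n = 214 per group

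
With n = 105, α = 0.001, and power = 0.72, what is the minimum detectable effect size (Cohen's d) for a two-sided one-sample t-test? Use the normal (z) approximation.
d ≈ 0.38

Minimum detectable effect (one-sample t-test, normal approximation):
d = (z_{α/2} + z_β) / √n
d = (3.291 + 0.583) / √105
d = 3.873 / 10.247
d ≈ 0.38

By Cohen's convention (0.2 small / 0.5 medium / 0.8 large): small effect.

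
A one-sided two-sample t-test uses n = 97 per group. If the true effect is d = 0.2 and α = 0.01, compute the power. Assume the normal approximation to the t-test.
Power ≈ 0.18

Power calculation (two-sample t-test, normal approximation):
z_β = d · √(n/2) - z_α
z_β = 0.2 · √(97/2) - 2.326
z_β = 0.2 · 6.964 - 2.326
z_β = -0.934

Power = Φ(z_β) = Φ(-0.934) ≈ 0.175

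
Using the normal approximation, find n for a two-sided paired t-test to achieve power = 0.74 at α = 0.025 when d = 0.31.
n = 87 pairs

Sample size formula (paired t-test, normal approximation):
n = ((z_{α/2} + z_β) / d)²

z_{α/2} = 2.241 (for α = 0.025, two-sided)
z_β = 0.643 (for power = 0.74)
d = 0.31

n = ((2.241 + 0.643) / 0.31)²
n = (9.303)²
n ≈ 86.55
Round up to the next whole number: n = 87 pairs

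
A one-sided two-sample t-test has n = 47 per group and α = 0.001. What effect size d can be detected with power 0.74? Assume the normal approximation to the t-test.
d ≈ 0.77

Minimum detectable effect (two-sample t-test, normal approximation):
d = (z_α + z_β) / √(n/2)
d = (3.090 + 0.643) / √(47/2)
d = 3.734 / 4.848
d ≈ 0.77

By Cohen's convention (0.2 small / 0.5 medium / 0.8 large): medium effect.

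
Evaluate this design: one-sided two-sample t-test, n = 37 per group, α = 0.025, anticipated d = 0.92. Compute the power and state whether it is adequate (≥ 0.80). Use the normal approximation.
Power ≈ 0.98; the study is adequately powered (power ≥ 0.80)

Power calculation (two-sample t-test, normal approximation):
z_β = d · √(n/2) - z_α
z_β = 0.92 · √(37/2) - 1.960
z_β = 0.92 · 4.301 - 1.960
z_β = 1.997

Power = Φ(z_β) = Φ(1.997) ≈ 0.977

Effect size d = 0.92 is large by Cohen's convention (0.2/0.5/0.8).

Threshold: power ≥ 0.80 is conventionally adequate.
Power ≈ 0.98 → the study is adequately powered (power ≥ 0.80).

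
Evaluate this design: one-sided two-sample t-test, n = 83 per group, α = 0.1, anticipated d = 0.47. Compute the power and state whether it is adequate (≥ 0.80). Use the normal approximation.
Power ≈ 0.96; the study is adequately powered (power ≥ 0.80)

Power calculation (two-sample t-test, normal approximation):
z_β = d · √(n/2) - z_α
z_β = 0.47 · √(83/2) - 1.282
z_β = 0.47 · 6.442 - 1.282
z_β = 1.746

Power = Φ(z_β) = Φ(1.746) ≈ 0.960

Effect size d = 0.47 is small by Cohen's convention (0.2/0.5/0.8).

Threshold: power ≥ 0.80 is conventionally adequate.
Power ≈ 0.96 → the study is adequately powered (power ≥ 0.80).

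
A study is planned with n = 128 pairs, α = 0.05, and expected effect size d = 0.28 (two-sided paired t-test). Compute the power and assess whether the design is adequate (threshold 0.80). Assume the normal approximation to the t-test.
Power ≈ 0.89; the study is adequately powered (power ≥ 0.80)

Power calculation (paired t-test, normal approximation):
z_β = d · √n - z_{α/2}
z_β = 0.28 · √128 - 1.960
z_β = 0.28 · 11.314 - 1.960
z_β = 1.208

Power = Φ(z_β) = Φ(1.208) ≈ 0.886

Effect size d = 0.28 is small by Cohen's convention (0.2/0.5/0.8).

Threshold: power ≥ 0.80 is conventionally adequate.
Power ≈ 0.89 → the study is adequately powered (power ≥ 0.80).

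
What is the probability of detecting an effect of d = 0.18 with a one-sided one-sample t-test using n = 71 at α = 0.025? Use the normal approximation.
Power ≈ 0.33

Power calculation (one-sample t-test, normal approximation):
z_β = d · √n - z_α
z_β = 0.18 · √71 - 1.960
z_β = 0.18 · 8.426 - 1.960
z_β = -0.443

Power = Φ(z_β) = Φ(-0.443) ≈ 0.329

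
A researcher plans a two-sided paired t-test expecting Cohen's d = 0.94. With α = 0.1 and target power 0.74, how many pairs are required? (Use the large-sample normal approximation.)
n = 6 pairs

Sample size formula (paired t-test, normal approximation):
n = ((z_{α/2} + z_β) / d)²

z_{α/2} = 1.645 (for α = 0.1, two-sided)
z_β = 0.643 (for power = 0.74)
d = 0.94

n = ((1.645 + 0.643) / 0.94)²
n = (2.434)²
n ≈ 5.92
Round up to the next whole number: n = 6 pairs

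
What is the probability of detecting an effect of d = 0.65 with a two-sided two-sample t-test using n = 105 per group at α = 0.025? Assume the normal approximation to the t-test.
Power ≈ 0.99

Power calculation (two-sample t-test, normal approximation):
z_β = d · √(n/2) - z_{α/2}
z_β = 0.65 · √(105/2) - 2.241
z_β = 0.65 · 7.246 - 2.241
z_β = 2.468

Power = Φ(z_β) = Φ(2.468) ≈ 0.993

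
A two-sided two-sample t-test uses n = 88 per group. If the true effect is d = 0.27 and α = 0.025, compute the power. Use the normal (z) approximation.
Power ≈ 0.33

Power calculation (two-sample t-test, normal approximation):
z_β = d · √(n/2) - z_{α/2}
z_β = 0.27 · √(88/2) - 2.241
z_β = 0.27 · 6.633 - 2.241
z_β = -0.450

Power = Φ(z_β) = Φ(-0.450) ≈ 0.326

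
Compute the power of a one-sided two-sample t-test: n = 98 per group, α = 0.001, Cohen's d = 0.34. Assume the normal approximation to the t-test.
Power ≈ 0.24

Power calculation (two-sample t-test, normal approximation):
z_β = d · √(n/2) - z_α
z_β = 0.34 · √(98/2) - 3.090
z_β = 0.34 · 7.000 - 3.090
z_β = -0.710

Power = Φ(z_β) = Φ(-0.710) ≈ 0.239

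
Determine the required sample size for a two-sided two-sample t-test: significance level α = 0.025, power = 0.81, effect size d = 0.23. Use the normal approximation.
n = 368 per group

Sample size formula (two-sample t-test, normal approximation):
n = 2 · ((z_{α/2} + z_β) / d)²

z_{α/2} = 2.241 (for α = 0.025, two-sided)
z_β = 0.878 (for power = 0.81)
d = 0.23

n = 2 · ((2.241 + 0.878) / 0.23)²
n = 2 · (13.561)²
n ≈ 367.80
Round up to the next whole number: n = 368 per group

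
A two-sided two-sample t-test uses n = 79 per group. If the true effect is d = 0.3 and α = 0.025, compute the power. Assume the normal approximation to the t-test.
Power ≈ 0.36

Power calculation (two-sample t-test, normal approximation):
z_β = d · √(n/2) - z_{α/2}
z_β = 0.3 · √(79/2) - 2.241
z_β = 0.3 · 6.285 - 2.241
z_β = -0.356

Power = Φ(z_β) = Φ(-0.356) ≈ 0.361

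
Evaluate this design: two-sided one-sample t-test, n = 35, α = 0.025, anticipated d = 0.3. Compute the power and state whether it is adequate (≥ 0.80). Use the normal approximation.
Power ≈ 0.32; the study is underpowered (power < 0.80)

Power calculation (one-sample t-test, normal approximation):
z_β = d · √n - z_{α/2}
z_β = 0.3 · √35 - 2.241
z_β = 0.3 · 5.916 - 2.241
z_β = -0.467

Power = Φ(z_β) = Φ(-0.467) ≈ 0.320

Effect size d = 0.3 is small by Cohen's convention (0.2/0.5/0.8).

Threshold: power ≥ 0.80 is conventionally adequate.
Power ≈ 0.32 → the study is underpowered (power < 0.80).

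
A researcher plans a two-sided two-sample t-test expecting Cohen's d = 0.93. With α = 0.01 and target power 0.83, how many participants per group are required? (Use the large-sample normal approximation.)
n = 29 per group

Sample size formula (two-sample t-test, normal approximation):
n = 2 · ((z_{α/2} + z_β) / d)²

z_{α/2} = 2.576 (for α = 0.01, two-sided)
z_β = 0.954 (for power = 0.83)
d = 0.93

n = 2 · ((2.576 + 0.954) / 0.93)²
n = 2 · (3.796)²
n ≈ 28.82
Round up to the next whole number: n = 29 per group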